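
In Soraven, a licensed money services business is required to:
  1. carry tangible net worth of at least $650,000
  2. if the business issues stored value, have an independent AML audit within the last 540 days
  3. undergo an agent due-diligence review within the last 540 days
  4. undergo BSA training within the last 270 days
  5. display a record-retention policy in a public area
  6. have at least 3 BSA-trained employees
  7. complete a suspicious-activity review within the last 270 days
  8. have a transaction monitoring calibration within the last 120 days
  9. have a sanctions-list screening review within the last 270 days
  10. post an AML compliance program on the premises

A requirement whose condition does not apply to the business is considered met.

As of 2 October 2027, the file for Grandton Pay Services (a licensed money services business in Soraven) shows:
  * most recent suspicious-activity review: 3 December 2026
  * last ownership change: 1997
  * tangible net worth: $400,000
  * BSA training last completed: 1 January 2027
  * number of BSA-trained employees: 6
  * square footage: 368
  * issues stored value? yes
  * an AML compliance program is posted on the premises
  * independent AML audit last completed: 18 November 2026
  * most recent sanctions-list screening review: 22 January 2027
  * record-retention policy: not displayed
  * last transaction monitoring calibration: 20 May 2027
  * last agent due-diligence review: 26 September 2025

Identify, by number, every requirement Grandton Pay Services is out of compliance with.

1. tangible net worth $400,000 < $650,000 → not met
2. condition 'issues stored value' holds; independent AML audit 318 days ago vs limit 540 → met
3. agent due-diligence review 736 days ago vs limit 540 → not met
4. BSA training 274 days ago vs limit 270 → not met
5. record-retention policy absent → not met
6. BSA-trained employees 6 ≥ 3 → met
7. suspicious-activity review 303 days ago vs limit 270 → not met
8. transaction monitoring calibration 135 days ago vs limit 120 → not met
9. sanctions-list screening review 253 days ago vs limit 270 → met
10. AML compliance program present → met
Not met: 1, 3, 4, 5, 7, 8

1, 3, 4, 5, 7, 8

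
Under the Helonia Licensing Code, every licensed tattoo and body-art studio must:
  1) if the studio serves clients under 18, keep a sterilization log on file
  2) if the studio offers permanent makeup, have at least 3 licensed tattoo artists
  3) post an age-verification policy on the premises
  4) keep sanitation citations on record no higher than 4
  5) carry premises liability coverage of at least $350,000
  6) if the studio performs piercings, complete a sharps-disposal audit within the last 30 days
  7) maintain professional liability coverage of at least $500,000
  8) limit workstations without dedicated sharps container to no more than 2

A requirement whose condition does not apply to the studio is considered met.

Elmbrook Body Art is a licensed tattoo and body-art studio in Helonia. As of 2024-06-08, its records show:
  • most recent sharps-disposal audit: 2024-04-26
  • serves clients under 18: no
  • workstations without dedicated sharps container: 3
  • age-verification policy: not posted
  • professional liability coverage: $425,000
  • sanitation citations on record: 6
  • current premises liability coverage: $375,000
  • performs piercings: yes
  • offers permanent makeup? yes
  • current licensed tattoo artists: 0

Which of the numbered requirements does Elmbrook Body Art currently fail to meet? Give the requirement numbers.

2, 3, 4, 6, 7, 8

1. condition 'serves clients under 18' does not hold → requirement n/a → met
2. condition 'offers permanent makeup' holds; licensed tattoo artists 0 < 3 → not met
3. age-verification policy absent → not met
4. sanitation citations on record 6 > 4 → not met
5. premises liability coverage $375,000 ≥ $350,000 → met
6. condition 'performs piercings' holds; sharps-disposal audit 43 days ago vs limit 30 → not met
7. professional liability coverage $425,000 < $500,000 → not met
8. workstations without dedicated sharps container 3 > 2 → not met
Not met: 2, 3, 4, 6, 7, 8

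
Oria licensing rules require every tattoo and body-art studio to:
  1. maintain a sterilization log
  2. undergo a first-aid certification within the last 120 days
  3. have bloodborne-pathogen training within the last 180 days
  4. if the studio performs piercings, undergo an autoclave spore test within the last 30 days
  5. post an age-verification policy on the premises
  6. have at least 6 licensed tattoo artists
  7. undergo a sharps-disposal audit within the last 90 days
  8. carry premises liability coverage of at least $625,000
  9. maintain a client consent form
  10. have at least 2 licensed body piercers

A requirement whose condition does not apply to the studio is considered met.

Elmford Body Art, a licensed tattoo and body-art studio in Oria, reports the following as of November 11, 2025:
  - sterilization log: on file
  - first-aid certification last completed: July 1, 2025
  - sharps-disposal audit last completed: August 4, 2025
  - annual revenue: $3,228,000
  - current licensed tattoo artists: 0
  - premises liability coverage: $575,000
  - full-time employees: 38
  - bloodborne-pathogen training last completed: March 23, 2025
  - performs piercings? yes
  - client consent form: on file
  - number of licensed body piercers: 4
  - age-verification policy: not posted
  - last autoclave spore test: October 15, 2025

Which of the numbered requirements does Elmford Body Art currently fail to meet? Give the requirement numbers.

2, 3, 5, 6, 7, 8

1. sterilization log present → met
2. first-aid certification 133 days ago vs limit 120 → not met
3. bloodborne-pathogen training 233 days ago vs limit 180 → not met
4. condition 'performs piercings' holds; autoclave spore test 27 days ago vs limit 30 → met
5. age-verification policy absent → not met
6. licensed tattoo artists 0 < 6 → not met
7. sharps-disposal audit 99 days ago vs limit 90 → not met
8. premises liability coverage $575,000 < $625,000 → not met
9. client consent form present → met
10. licensed body piercers 4 ≥ 2 → met
Not met: 2, 3, 5, 6, 7, 8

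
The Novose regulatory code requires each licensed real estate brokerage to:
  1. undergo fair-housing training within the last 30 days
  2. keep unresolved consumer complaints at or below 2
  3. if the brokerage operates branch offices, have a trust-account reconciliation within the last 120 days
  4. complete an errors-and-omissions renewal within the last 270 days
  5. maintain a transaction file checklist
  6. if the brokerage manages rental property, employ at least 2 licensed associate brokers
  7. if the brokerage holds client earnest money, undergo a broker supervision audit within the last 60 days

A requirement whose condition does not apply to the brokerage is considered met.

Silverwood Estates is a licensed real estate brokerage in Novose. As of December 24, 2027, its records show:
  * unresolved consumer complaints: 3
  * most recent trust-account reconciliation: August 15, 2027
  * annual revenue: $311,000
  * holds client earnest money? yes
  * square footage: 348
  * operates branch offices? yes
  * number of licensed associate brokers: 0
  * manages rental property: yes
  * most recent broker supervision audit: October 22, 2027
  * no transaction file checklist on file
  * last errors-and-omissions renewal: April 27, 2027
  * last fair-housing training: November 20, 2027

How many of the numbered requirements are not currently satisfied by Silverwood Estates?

1. fair-housing training 34 days ago vs limit 30 → not met
2. unresolved consumer complaints 3 > 2 → not met
3. condition 'operates branch offices' holds; trust-account reconciliation 131 days ago vs limit 120 → not met
4. errors-and-omissions renewal 241 days ago vs limit 270 → met
5. transaction file checklist absent → not met
6. condition 'manages rental property' holds; licensed associate brokers 0 < 2 → not met
7. condition 'holds client earnest money' holds; broker supervision audit 63 days ago vs limit 60 → not met
Not met: 6 of 7

6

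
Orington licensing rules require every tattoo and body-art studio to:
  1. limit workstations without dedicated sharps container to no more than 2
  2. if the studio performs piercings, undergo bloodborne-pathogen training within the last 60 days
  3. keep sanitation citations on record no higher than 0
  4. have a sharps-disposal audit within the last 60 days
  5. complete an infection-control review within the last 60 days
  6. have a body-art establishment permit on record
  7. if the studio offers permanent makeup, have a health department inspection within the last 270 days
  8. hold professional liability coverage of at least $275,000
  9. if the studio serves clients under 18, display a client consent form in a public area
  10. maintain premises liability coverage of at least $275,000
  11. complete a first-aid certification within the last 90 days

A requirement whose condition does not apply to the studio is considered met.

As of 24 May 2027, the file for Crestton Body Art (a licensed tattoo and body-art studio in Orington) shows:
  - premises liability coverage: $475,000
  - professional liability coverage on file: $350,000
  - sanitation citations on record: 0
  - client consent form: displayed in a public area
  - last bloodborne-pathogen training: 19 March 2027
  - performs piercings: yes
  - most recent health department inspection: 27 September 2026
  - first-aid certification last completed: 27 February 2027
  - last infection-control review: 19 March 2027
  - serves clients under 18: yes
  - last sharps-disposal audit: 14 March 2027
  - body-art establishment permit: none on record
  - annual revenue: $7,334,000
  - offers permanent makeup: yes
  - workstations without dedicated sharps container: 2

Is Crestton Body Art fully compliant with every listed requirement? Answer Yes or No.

No

1. workstations without dedicated sharps container 2 ≤ 2 → met
2. condition 'performs piercings' holds; bloodborne-pathogen training 66 days ago vs limit 60 → not met
3. sanitation citations on record 0 ≤ 0 → met
4. sharps-disposal audit 71 days ago vs limit 60 → not met
5. infection-control review 66 days ago vs limit 60 → not met
6. body-art establishment permit absent → not met
7. condition 'offers permanent makeup' holds; health department inspection 239 days ago vs limit 270 → met
8. professional liability coverage $350,000 ≥ $275,000 → met
9. condition 'serves clients under 18' holds; client consent form present → met
10. premises liability coverage $475,000 ≥ $275,000 → met
11. first-aid certification 86 days ago vs limit 90 → met
Not met: 2, 4, 5, 6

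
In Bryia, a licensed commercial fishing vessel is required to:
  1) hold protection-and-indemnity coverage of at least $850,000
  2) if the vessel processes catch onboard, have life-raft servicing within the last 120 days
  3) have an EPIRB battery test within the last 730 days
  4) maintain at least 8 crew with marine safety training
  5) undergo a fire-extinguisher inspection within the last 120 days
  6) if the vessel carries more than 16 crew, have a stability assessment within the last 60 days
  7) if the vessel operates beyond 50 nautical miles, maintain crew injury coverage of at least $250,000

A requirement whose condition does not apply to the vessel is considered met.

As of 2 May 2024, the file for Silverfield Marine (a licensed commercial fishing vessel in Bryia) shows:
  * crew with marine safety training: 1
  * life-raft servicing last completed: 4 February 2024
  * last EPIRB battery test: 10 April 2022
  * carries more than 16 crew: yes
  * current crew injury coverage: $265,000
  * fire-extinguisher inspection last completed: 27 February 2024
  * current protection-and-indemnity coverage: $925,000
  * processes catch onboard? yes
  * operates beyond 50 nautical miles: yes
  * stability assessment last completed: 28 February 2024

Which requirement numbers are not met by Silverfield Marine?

3, 4, 6

1. protection-and-indemnity coverage $925,000 ≥ $850,000 → met
2. condition 'processes catch onboard' holds; life-raft servicing 88 days ago vs limit 120 → met
3. EPIRB battery test 753 days ago vs limit 730 → not met
4. crew with marine safety training 1 < 8 → not met
5. fire-extinguisher inspection 65 days ago vs limit 120 → met
6. condition 'carries more than 16 crew' holds; stability assessment 64 days ago vs limit 60 → not met
7. condition 'operates beyond 50 nautical miles' holds; crew injury coverage $265,000 ≥ $250,000 → met
Not met: 3, 4, 6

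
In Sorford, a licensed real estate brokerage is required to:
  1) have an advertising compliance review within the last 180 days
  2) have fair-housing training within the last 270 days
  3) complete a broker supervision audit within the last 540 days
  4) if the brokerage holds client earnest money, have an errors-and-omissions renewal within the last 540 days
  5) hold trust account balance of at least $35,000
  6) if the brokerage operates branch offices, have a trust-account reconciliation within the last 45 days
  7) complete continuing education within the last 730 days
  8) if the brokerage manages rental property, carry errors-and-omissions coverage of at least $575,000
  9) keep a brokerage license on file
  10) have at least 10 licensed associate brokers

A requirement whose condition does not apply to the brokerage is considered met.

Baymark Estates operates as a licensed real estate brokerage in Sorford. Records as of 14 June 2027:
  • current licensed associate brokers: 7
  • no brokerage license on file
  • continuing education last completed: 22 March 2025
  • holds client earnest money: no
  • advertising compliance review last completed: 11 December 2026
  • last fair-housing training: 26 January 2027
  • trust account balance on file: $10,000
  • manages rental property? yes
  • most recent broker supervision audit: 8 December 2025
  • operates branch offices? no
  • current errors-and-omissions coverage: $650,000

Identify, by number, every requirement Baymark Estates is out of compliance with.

1. advertising compliance review 185 days ago vs limit 180 → not met
2. fair-housing training 139 days ago vs limit 270 → met
3. broker supervision audit 553 days ago vs limit 540 → not met
4. condition 'holds client earnest money' does not hold → requirement n/a → met
5. trust account balance $10,000 < $35,000 → not met
6. condition 'operates branch offices' does not hold → requirement n/a → met
7. continuing education 814 days ago vs limit 730 → not met
8. condition 'manages rental property' holds; errors-and-omissions coverage $650,000 ≥ $575,000 → met
9. brokerage license absent → not met
10. licensed associate brokers 7 < 10 → not met
Not met: 1, 3, 5, 7, 9, 10

1, 3, 5, 7, 9, 10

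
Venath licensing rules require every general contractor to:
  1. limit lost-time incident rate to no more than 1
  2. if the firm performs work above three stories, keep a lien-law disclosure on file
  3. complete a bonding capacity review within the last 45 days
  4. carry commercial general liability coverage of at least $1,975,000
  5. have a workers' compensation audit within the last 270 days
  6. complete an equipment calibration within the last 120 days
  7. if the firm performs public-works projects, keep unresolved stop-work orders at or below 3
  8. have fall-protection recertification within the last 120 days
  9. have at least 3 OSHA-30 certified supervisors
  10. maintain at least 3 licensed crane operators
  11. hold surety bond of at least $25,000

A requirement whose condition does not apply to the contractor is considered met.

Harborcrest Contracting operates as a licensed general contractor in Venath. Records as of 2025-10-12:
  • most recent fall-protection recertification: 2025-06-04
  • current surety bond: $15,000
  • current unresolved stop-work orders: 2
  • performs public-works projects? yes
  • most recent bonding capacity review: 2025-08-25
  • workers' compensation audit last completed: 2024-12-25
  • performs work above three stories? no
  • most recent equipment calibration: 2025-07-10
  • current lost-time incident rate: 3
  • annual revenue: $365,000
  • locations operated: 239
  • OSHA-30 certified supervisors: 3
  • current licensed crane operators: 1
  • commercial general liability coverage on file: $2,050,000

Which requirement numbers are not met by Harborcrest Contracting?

1. lost-time incident rate 3 > 1 → not met
2. condition 'performs work above three stories' does not hold → requirement n/a → met
3. bonding capacity review 48 days ago vs limit 45 → not met
4. commercial general liability coverage $2,050,000 ≥ $1,975,000 → met
5. workers' compensation audit 291 days ago vs limit 270 → not met
6. equipment calibration 94 days ago vs limit 120 → met
7. condition 'performs public-works projects' holds; unresolved stop-work orders 2 ≤ 3 → met
8. fall-protection recertification 130 days ago vs limit 120 → not met
9. OSHA-30 certified supervisors 3 ≥ 3 → met
10. licensed crane operators 1 < 3 → not met
11. surety bond $15,000 < $25,000 → not met
Not met: 1, 3, 5, 8, 10, 11

1, 3, 5, 8, 10, 11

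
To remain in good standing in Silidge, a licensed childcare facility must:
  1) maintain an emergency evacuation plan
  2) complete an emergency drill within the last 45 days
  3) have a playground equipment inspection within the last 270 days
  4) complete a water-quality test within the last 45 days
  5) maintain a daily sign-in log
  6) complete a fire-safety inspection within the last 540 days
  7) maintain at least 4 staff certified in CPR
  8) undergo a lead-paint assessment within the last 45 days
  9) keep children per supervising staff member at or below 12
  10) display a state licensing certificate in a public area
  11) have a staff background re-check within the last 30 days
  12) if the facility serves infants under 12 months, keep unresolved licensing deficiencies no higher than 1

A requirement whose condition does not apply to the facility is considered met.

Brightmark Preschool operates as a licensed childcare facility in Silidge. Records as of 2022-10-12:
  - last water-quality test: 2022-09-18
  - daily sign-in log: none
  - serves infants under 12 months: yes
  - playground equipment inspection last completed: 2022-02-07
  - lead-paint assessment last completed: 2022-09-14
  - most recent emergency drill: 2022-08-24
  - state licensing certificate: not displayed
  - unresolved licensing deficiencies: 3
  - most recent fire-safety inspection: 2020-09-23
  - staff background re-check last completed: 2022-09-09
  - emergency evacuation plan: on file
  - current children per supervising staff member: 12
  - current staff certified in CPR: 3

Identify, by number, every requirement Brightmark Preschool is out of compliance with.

1. emergency evacuation plan present → met
2. emergency drill 49 days ago vs limit 45 → not met
3. playground equipment inspection 247 days ago vs limit 270 → met
4. water-quality test 24 days ago vs limit 45 → met
5. daily sign-in log absent → not met
6. fire-safety inspection 749 days ago vs limit 540 → not met
7. staff certified in CPR 3 < 4 → not met
8. lead-paint assessment 28 days ago vs limit 45 → met
9. children per supervising staff member 12 ≤ 12 → met
10. state licensing certificate absent → not met
11. staff background re-check 33 days ago vs limit 30 → not met
12. condition 'serves infants under 12 months' holds; unresolved licensing deficiencies 3 > 1 → not met
Not met: 2, 5, 6, 7, 10, 11, 12

2, 5, 6, 7, 10, 11, 12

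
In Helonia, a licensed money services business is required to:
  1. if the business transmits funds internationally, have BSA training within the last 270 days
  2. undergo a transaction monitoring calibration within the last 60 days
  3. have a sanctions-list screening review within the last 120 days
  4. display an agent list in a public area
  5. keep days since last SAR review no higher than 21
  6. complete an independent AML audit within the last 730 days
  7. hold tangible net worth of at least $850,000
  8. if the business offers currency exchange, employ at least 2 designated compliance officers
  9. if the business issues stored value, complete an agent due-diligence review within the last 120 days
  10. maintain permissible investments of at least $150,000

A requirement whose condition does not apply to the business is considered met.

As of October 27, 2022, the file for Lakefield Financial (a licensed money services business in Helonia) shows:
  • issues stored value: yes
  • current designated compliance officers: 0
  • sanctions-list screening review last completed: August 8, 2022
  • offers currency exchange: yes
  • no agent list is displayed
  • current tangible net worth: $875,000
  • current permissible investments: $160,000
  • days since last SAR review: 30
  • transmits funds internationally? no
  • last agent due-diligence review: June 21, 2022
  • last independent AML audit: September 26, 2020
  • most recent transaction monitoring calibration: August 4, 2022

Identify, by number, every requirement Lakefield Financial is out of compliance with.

2, 4, 5, 6, 8, 9

1. condition 'transmits funds internationally' does not hold → requirement n/a → met
2. transaction monitoring calibration 84 days ago vs limit 60 → not met
3. sanctions-list screening review 80 days ago vs limit 120 → met
4. agent list absent → not met
5. days since last SAR review 30 > 21 → not met
6. independent AML audit 761 days ago vs limit 730 → not met
7. tangible net worth $875,000 ≥ $850,000 → met
8. condition 'offers currency exchange' holds; designated compliance officers 0 < 2 → not met
9. condition 'issues stored value' holds; agent due-diligence review 128 days ago vs limit 120 → not met
10. permissible investments $160,000 ≥ $150,000 → met
Not met: 2, 4, 5, 6, 8, 9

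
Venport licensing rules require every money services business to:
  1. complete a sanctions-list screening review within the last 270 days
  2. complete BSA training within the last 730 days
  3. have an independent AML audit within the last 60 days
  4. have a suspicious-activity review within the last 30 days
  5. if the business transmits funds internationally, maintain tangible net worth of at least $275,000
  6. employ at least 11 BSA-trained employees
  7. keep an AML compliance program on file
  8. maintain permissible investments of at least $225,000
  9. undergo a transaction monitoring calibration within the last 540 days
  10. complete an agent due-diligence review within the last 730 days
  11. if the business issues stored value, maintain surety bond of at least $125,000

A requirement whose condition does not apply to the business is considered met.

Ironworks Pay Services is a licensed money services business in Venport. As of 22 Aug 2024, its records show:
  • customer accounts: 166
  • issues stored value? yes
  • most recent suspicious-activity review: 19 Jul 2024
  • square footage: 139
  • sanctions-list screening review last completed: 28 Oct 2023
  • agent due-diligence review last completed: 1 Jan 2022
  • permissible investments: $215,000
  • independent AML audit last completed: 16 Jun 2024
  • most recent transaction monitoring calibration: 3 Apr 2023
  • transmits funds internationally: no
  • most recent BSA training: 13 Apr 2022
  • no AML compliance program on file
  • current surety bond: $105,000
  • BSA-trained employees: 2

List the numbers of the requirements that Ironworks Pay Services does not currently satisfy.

1, 2, 3, 4, 6, 7, 8, 10, 11

1. sanctions-list screening review 299 days ago vs limit 270 → not met
2. BSA training 862 days ago vs limit 730 → not met
3. independent AML audit 67 days ago vs limit 60 → not met
4. suspicious-activity review 34 days ago vs limit 30 → not met
5. condition 'transmits funds internationally' does not hold → requirement n/a → met
6. BSA-trained employees 2 < 11 → not met
7. AML compliance program absent → not met
8. permissible investments $215,000 < $225,000 → not met
9. transaction monitoring calibration 507 days ago vs limit 540 → met
10. agent due-diligence review 964 days ago vs limit 730 → not met
11. condition 'issues stored value' holds; surety bond $105,000 < $125,000 → not met
Not met: 1, 2, 3, 4, 6, 7, 8, 10, 11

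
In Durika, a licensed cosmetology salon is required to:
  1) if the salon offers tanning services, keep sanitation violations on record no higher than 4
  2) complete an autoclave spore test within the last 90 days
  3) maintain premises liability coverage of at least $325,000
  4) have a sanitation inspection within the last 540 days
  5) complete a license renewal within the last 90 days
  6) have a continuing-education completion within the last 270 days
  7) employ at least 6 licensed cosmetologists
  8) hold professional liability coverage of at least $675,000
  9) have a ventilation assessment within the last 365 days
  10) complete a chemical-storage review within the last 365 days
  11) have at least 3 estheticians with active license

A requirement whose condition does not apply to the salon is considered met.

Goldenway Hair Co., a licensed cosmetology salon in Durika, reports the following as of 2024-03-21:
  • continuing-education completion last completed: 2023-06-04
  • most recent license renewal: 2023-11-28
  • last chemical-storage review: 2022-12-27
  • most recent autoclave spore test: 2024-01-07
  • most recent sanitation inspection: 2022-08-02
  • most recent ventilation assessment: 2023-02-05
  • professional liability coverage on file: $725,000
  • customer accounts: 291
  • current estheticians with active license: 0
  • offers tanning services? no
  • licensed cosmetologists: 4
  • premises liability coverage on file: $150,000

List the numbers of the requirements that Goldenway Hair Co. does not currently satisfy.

1. condition 'offers tanning services' does not hold → requirement n/a → met
2. autoclave spore test 74 days ago vs limit 90 → met
3. premises liability coverage $150,000 < $325,000 → not met
4. sanitation inspection 597 days ago vs limit 540 → not met
5. license renewal 114 days ago vs limit 90 → not met
6. continuing-education completion 291 days ago vs limit 270 → not met
7. licensed cosmetologists 4 < 6 → not met
8. professional liability coverage $725,000 ≥ $675,000 → met
9. ventilation assessment 410 days ago vs limit 365 → not met
10. chemical-storage review 450 days ago vs limit 365 → not met
11. estheticians with active license 0 < 3 → not met
Not met: 3, 4, 5, 6, 7, 9, 10, 11

3, 4, 5, 6, 7, 9, 10, 11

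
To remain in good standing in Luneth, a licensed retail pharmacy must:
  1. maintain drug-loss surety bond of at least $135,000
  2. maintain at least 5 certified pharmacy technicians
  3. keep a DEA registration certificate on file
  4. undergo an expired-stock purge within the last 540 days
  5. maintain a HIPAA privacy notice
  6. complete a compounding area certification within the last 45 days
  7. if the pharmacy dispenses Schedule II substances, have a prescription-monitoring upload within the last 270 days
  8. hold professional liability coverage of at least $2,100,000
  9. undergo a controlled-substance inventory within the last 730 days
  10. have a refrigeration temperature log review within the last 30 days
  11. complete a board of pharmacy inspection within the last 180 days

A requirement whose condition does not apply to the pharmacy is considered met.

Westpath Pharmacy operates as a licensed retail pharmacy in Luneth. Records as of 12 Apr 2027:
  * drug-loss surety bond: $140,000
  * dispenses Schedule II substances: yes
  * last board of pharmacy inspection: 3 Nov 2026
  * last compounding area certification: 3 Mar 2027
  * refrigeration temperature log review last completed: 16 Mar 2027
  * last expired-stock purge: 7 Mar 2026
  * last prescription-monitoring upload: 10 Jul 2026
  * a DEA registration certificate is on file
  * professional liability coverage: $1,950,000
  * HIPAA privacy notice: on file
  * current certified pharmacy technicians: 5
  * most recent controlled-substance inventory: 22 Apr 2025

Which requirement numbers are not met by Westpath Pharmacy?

7, 8

1. drug-loss surety bond $140,000 ≥ $135,000 → met
2. certified pharmacy technicians 5 ≥ 5 → met
3. DEA registration certificate present → met
4. expired-stock purge 401 days ago vs limit 540 → met
5. HIPAA privacy notice present → met
6. compounding area certification 40 days ago vs limit 45 → met
7. condition 'dispenses Schedule II substances' holds; prescription-monitoring upload 276 days ago vs limit 270 → not met
8. professional liability coverage $1,950,000 < $2,100,000 → not met
9. controlled-substance inventory 720 days ago vs limit 730 → met
10. refrigeration temperature log review 27 days ago vs limit 30 → met
11. board of pharmacy inspection 160 days ago vs limit 180 → met
Not met: 7, 8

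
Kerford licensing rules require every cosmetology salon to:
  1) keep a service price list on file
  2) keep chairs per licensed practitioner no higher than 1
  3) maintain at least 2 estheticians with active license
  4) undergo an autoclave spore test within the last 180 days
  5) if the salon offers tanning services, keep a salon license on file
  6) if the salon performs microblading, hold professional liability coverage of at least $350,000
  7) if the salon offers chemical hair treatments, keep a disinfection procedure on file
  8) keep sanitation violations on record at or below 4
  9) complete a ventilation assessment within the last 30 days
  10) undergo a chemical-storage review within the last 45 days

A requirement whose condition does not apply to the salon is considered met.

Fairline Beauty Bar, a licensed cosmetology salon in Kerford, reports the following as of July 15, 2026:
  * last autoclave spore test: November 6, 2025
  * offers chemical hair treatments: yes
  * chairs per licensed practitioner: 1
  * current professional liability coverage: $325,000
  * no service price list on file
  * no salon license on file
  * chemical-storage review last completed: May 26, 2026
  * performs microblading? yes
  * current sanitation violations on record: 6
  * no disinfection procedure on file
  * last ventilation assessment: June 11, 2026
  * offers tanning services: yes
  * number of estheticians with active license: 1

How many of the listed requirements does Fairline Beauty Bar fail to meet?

1. service price list absent → not met
2. chairs per licensed practitioner 1 ≤ 1 → met
3. estheticians with active license 1 < 2 → not met
4. autoclave spore test 251 days ago vs limit 180 → not met
5. condition 'offers tanning services' holds; salon license absent → not met
6. condition 'performs microblading' holds; professional liability coverage $325,000 < $350,000 → not met
7. condition 'offers chemical hair treatments' holds; disinfection procedure absent → not met
8. sanitation violations on record 6 > 4 → not met
9. ventilation assessment 34 days ago vs limit 30 → not met
10. chemical-storage review 50 days ago vs limit 45 → not met
Not met: 9 of 10

9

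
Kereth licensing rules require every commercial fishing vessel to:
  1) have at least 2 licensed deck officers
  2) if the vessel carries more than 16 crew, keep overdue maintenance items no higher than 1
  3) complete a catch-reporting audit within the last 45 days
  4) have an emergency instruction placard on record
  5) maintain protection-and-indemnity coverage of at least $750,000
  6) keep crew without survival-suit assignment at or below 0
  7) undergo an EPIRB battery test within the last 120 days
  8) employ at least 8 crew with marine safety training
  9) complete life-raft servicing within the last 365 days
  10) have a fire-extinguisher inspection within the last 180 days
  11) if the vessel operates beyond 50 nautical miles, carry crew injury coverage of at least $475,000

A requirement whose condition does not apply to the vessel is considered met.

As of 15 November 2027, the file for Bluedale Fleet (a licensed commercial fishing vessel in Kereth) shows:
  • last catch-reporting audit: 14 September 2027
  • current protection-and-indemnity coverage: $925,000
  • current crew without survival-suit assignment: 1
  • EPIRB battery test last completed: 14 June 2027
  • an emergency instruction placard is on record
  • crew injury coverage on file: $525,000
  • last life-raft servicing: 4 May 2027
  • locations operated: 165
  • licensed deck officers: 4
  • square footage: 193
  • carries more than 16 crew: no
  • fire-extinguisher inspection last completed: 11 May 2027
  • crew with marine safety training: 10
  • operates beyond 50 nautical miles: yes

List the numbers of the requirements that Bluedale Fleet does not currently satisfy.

3, 6, 7, 10

1. licensed deck officers 4 ≥ 2 → met
2. condition 'carries more than 16 crew' does not hold → requirement n/a → met
3. catch-reporting audit 62 days ago vs limit 45 → not met
4. emergency instruction placard present → met
5. protection-and-indemnity coverage $925,000 ≥ $750,000 → met
6. crew without survival-suit assignment 1 > 0 → not met
7. EPIRB battery test 154 days ago vs limit 120 → not met
8. crew with marine safety training 10 ≥ 8 → met
9. life-raft servicing 195 days ago vs limit 365 → met
10. fire-extinguisher inspection 188 days ago vs limit 180 → not met
11. condition 'operates beyond 50 nautical miles' holds; crew injury coverage $525,000 ≥ $475,000 → met
Not met: 3, 6, 7, 10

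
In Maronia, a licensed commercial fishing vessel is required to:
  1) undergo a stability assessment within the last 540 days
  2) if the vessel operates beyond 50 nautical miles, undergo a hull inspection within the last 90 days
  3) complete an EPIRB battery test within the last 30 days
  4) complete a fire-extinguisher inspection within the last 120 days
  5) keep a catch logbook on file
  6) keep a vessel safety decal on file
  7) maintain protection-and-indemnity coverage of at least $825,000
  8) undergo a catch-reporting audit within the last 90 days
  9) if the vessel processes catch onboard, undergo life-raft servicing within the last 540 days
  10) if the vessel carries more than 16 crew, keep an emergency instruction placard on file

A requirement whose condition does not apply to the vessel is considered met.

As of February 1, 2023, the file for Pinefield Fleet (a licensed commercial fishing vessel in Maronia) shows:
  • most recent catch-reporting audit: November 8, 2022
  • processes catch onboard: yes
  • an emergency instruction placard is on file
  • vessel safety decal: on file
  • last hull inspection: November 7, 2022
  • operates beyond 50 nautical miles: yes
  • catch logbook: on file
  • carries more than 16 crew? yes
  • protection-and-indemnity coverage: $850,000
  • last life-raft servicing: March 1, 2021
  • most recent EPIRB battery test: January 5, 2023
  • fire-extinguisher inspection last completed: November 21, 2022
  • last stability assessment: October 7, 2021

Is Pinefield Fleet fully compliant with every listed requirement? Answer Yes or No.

No

1. stability assessment 482 days ago vs limit 540 → met
2. condition 'operates beyond 50 nautical miles' holds; hull inspection 86 days ago vs limit 90 → met
3. EPIRB battery test 27 days ago vs limit 30 → met
4. fire-extinguisher inspection 72 days ago vs limit 120 → met
5. catch logbook present → met
6. vessel safety decal present → met
7. protection-and-indemnity coverage $850,000 ≥ $825,000 → met
8. catch-reporting audit 85 days ago vs limit 90 → met
9. condition 'processes catch onboard' holds; life-raft servicing 702 days ago vs limit 540 → not met
10. condition 'carries more than 16 crew' holds; emergency instruction placard present → met
Not met: 9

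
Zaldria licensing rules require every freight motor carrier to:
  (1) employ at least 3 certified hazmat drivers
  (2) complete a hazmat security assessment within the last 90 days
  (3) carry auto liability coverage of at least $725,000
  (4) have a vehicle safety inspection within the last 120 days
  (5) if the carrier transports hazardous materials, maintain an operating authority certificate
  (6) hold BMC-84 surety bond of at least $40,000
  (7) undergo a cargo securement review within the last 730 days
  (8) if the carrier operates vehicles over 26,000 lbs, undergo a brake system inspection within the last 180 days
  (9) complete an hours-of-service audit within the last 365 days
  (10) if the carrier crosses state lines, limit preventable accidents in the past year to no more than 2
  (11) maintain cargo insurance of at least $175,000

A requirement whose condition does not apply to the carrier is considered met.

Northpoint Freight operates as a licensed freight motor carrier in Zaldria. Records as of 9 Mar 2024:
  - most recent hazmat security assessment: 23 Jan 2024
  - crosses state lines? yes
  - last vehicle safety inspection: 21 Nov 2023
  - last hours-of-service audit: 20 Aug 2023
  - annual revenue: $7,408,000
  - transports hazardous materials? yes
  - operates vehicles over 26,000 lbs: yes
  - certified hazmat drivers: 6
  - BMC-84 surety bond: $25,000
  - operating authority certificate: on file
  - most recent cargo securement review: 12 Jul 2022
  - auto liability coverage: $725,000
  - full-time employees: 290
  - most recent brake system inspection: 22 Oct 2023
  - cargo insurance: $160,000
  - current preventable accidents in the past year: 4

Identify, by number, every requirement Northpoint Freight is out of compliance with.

1. certified hazmat drivers 6 ≥ 3 → met
2. hazmat security assessment 46 days ago vs limit 90 → met
3. auto liability coverage $725,000 ≥ $725,000 → met
4. vehicle safety inspection 109 days ago vs limit 120 → met
5. condition 'transports hazardous materials' holds; operating authority certificate present → met
6. BMC-84 surety bond $25,000 < $40,000 → not met
7. cargo securement review 606 days ago vs limit 730 → met
8. condition 'operates vehicles over 26,000 lbs' holds; brake system inspection 139 days ago vs limit 180 → met
9. hours-of-service audit 202 days ago vs limit 365 → met
10. condition 'crosses state lines' holds; preventable accidents in the past year 4 > 2 → not met
11. cargo insurance $160,000 < $175,000 → not met
Not met: 6, 10, 11

6, 10, 11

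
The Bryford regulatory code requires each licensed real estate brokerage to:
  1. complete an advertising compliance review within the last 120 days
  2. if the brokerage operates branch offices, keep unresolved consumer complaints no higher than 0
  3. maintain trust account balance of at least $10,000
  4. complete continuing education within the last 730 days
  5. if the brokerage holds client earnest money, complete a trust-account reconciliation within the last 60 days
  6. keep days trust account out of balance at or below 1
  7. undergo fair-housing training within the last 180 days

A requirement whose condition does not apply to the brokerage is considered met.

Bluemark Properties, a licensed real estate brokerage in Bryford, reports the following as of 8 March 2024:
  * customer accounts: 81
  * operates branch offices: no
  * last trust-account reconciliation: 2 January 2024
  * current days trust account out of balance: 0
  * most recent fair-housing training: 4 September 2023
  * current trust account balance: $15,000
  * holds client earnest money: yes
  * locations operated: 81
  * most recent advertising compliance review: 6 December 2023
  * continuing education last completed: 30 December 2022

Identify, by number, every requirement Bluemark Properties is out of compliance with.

5, 7

1. advertising compliance review 93 days ago vs limit 120 → met
2. condition 'operates branch offices' does not hold → requirement n/a → met
3. trust account balance $15,000 ≥ $10,000 → met
4. continuing education 434 days ago vs limit 730 → met
5. condition 'holds client earnest money' holds; trust-account reconciliation 66 days ago vs limit 60 → not met
6. days trust account out of balance 0 ≤ 1 → met
7. fair-housing training 186 days ago vs limit 180 → not met
Not met: 5, 7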